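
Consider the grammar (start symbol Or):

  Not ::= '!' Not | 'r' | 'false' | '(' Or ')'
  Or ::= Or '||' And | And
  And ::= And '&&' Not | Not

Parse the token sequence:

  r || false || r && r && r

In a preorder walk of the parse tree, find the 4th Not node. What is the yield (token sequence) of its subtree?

[Or [Or [Or [And [Not r]]] || [And [Not false]]] || [And [And [And [Not r]] && [Not r]] && [Not r]]]

r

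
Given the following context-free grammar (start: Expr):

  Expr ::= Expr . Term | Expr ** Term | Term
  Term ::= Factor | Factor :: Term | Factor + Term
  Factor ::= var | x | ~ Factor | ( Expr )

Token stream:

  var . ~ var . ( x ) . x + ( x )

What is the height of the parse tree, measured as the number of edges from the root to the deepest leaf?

[Expr [Expr [Expr [Expr [Term [Factor var]]] . [Term [Factor ~ [Factor var]]]] . [Term [Factor ( [Expr [Term [Factor x]]] )]]] . [Term [Factor x] + [Term [Factor ( [Expr [Term [Factor x]]] )]]]]

7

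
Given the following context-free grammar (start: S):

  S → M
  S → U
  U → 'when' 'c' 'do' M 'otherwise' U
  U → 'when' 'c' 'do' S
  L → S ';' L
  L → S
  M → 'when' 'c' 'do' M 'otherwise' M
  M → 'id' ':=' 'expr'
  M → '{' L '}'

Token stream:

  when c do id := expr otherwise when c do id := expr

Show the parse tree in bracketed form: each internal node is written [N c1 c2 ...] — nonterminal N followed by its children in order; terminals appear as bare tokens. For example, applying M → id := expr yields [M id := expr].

[S [U when c do [M id := expr] otherwise [U when c do [S [M id := expr]]]]]

S
U
when c do M otherwise U
when c do id := expr otherwise U
when c do id := expr otherwise when c do S
when c do id := expr otherwise when c do M
when c do id := expr otherwise when c do id := expr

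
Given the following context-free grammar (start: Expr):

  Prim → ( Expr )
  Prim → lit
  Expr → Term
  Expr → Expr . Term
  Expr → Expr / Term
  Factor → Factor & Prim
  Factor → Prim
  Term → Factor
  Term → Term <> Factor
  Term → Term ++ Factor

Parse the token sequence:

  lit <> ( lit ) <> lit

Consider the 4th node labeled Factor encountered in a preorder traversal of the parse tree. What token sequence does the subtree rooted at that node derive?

lit

[Expr [Term [Term [Term [Factor [Prim lit]]] <> [Factor [Prim ( [Expr [Term [Factor [Prim lit]]]] )]]] <> [Factor [Prim lit]]]]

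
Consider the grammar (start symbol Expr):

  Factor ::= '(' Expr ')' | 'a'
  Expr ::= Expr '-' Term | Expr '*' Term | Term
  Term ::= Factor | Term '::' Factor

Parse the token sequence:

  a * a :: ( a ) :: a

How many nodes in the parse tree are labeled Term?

5

[Expr [Expr [Term [Factor a]]] * [Term [Term [Term [Factor a]] :: [Factor ( [Expr [Term [Factor a]]] )]] :: [Factor a]]]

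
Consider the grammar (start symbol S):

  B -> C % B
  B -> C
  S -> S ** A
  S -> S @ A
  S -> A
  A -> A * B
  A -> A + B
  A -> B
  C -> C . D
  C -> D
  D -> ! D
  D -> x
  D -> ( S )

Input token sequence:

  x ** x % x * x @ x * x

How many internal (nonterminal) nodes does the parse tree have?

26

[S [S [S [A [B [C [D x]]]]] ** [A [A [B [C [D x]] % [B [C [D x]]]]] * [B [C [D x]]]]] @ [A [A [B [C [D x]]]] * [B [C [D x]]]]]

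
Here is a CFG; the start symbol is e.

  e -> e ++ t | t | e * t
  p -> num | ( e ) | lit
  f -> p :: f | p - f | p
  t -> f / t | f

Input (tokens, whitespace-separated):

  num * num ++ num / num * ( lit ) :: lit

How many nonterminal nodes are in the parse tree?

[e [e [e [e [t [f [p num]]]] * [t [f [p num]]]] ++ [t [f [p num]] / [t [f [p num]]]]] * [t [f [p ( [e [t [f [p lit]]]] )] :: [f [p lit]]]]]

25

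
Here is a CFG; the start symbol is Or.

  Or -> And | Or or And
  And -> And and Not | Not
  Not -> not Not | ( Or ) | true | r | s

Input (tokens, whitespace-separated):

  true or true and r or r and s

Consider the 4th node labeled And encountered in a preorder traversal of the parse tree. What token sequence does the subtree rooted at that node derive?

r and s

[Or [Or [Or [And [Not true]]] or [And [And [Not true]] and [Not r]]] or [And [And [Not r]] and [Not s]]]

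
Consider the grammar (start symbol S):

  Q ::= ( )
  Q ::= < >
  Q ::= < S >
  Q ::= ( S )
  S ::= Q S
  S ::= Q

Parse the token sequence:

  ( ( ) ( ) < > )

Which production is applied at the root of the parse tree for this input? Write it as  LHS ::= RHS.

S ::= Q

[S [Q ( [S [Q ( )] [S [Q ( )] [S [Q < >]]]] )]]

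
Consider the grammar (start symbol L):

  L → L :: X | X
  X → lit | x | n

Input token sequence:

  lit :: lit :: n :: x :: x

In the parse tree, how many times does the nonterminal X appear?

[L [L [L [L [L [X lit]] :: [X lit]] :: [X n]] :: [X x]] :: [X x]]

5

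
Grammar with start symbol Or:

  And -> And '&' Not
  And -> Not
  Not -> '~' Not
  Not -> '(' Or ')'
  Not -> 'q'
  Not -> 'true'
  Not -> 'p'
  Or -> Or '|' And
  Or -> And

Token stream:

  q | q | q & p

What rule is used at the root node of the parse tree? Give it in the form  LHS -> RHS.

Or -> Or '|' And

[Or [Or [Or [And [Not q]]] | [And [Not q]]] | [And [And [Not q]] & [Not p]]]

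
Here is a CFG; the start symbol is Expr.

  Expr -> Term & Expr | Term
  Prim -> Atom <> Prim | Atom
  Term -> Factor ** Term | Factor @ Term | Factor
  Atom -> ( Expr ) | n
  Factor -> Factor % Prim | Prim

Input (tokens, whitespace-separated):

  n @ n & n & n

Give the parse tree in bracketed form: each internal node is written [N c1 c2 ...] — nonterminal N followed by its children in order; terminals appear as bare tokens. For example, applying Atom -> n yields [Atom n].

Expr
Term & Expr
Factor @ Term & Expr
Prim @ Term & Expr
Atom @ Term & Expr
n @ Term & Expr
n @ Factor & Expr
n @ Prim & Expr
n @ Atom & Expr
n @ n & Expr
n @ n & Term & Expr
n @ n & Factor & Expr
n @ n & Prim & Expr
n @ n & Atom & Expr
n @ n & n & Expr
n @ n & n & Term
n @ n & n & Factor
n @ n & n & Prim
n @ n & n & Atom
n @ n & n & n

[Expr [Term [Factor [Prim [Atom n]]] @ [Term [Factor [Prim [Atom n]]]]] & [Expr [Term [Factor [Prim [Atom n]]]] & [Expr [Term [Factor [Prim [Atom n]]]]]]]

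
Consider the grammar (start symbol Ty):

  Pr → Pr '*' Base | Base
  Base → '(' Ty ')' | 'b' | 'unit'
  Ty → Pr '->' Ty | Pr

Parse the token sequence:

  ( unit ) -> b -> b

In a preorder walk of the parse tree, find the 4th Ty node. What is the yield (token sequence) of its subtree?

b

[Ty [Pr [Base ( [Ty [Pr [Base unit]]] )]] -> [Ty [Pr [Base b]] -> [Ty [Pr [Base b]]]]]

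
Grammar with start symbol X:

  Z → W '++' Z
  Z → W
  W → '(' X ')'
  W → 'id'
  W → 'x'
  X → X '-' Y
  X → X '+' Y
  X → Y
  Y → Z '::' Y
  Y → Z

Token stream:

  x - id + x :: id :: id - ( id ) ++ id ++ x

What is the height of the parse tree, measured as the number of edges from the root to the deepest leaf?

[X [X [X [X [Y [Z [W x]]]] - [Y [Z [W id]]]] + [Y [Z [W x]] :: [Y [Z [W id]] :: [Y [Z [W id]]]]]] - [Y [Z [W ( [X [Y [Z [W id]]]] )] ++ [Z [W id] ++ [Z [W x]]]]]]

8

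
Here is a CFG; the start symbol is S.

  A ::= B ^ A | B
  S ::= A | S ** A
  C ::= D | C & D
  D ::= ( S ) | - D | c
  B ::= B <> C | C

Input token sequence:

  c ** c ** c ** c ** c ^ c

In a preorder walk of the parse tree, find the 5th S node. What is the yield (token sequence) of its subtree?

c

[S [S [S [S [S [A [B [C [D c]]]]] ** [A [B [C [D c]]]]] ** [A [B [C [D c]]]]] ** [A [B [C [D c]]]]] ** [A [B [C [D c]]] ^ [A [B [C [D c]]]]]]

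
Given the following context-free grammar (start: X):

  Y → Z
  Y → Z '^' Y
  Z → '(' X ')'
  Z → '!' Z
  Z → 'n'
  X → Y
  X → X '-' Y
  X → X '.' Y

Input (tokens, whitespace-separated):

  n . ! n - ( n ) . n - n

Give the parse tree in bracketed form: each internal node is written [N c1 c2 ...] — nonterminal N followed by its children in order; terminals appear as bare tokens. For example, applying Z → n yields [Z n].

X
X - Y
X . Y - Y
X - Y . Y - Y
X . Y - Y . Y - Y
Y . Y - Y . Y - Y
Z . Y - Y . Y - Y
n . Y - Y . Y - Y
n . Z - Y . Y - Y
n . ! Z - Y . Y - Y
n . ! n - Y . Y - Y
n . ! n - Z . Y - Y
n . ! n - ( X ) . Y - Y
n . ! n - ( Y ) . Y - Y
n . ! n - ( Z ) . Y - Y
n . ! n - ( n ) . Y - Y
n . ! n - ( n ) . Z - Y
n . ! n - ( n ) . n - Y
n . ! n - ( n ) . n - Z
n . ! n - ( n ) . n - n

[X [X [X [X [X [Y [Z n]]] . [Y [Z ! [Z n]]]] - [Y [Z ( [X [Y [Z n]]] )]]] . [Y [Z n]]] - [Y [Z n]]]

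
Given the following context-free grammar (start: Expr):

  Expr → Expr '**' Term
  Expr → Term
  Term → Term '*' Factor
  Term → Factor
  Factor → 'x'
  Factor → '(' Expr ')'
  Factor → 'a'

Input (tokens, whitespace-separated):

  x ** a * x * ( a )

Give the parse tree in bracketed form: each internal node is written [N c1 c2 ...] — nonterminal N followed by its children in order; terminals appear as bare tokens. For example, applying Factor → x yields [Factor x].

Expr
Expr ** Term
Term ** Term
Factor ** Term
x ** Term
x ** Term * Factor
x ** Term * Factor * Factor
x ** Factor * Factor * Factor
x ** a * Factor * Factor
x ** a * x * Factor
x ** a * x * ( Expr )
x ** a * x * ( Term )
x ** a * x * ( Factor )
x ** a * x * ( a )

[Expr [Expr [Term [Factor x]]] ** [Term [Term [Term [Factor a]] * [Factor x]] * [Factor ( [Expr [Term [Factor a]]] )]]]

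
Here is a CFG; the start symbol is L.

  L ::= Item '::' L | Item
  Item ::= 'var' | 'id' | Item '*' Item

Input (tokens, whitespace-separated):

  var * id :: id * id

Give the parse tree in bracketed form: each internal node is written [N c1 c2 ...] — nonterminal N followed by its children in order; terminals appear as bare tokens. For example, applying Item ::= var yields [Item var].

[L [Item [Item var] * [Item id]] :: [L [Item [Item id] * [Item id]]]]

L
Item :: L
Item * Item :: L
var * Item :: L
var * id :: L
var * id :: Item
var * id :: Item * Item
var * id :: id * Item
var * id :: id * id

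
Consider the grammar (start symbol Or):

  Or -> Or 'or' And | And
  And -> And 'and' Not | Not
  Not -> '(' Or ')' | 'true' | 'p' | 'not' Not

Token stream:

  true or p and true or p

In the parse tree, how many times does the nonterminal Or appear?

3

[Or [Or [Or [And [Not true]]] or [And [And [Not p]] and [Not true]]] or [And [Not p]]]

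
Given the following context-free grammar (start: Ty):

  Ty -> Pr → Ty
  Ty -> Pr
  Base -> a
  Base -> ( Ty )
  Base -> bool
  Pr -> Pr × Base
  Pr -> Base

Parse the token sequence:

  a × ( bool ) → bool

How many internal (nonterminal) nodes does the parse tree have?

11

[Ty [Pr [Pr [Base a]] × [Base ( [Ty [Pr [Base bool]]] )]] → [Ty [Pr [Base bool]]]]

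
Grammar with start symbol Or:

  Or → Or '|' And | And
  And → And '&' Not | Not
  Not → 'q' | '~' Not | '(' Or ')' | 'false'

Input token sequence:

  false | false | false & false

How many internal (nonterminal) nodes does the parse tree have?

11

[Or [Or [Or [And [Not false]]] | [And [Not false]]] | [And [And [Not false]] & [Not false]]]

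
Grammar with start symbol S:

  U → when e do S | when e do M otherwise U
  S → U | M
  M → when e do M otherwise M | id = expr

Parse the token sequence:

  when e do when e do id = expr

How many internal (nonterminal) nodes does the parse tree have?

6

[S [U when e do [S [U when e do [S [M id = expr]]]]]]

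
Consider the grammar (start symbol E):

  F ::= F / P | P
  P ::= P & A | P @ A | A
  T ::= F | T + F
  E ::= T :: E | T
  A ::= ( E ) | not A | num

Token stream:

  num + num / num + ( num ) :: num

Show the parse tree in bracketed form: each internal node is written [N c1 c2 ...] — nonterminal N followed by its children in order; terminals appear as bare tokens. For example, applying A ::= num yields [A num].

[E [T [T [T [F [P [A num]]]] + [F [F [P [A num]]] / [P [A num]]]] + [F [P [A ( [E [T [F [P [A num]]]]] )]]]] :: [E [T [F [P [A num]]]]]]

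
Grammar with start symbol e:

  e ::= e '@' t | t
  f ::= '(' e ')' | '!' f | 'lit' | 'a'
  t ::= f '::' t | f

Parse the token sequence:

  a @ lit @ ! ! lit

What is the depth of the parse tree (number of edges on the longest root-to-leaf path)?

[e [e [e [t [f a]]] @ [t [f lit]]] @ [t [f ! [f ! [f lit]]]]]

5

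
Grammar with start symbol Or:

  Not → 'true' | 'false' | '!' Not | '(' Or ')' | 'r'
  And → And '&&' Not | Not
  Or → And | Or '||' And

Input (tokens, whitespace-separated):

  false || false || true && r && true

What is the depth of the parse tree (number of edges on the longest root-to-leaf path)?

[Or [Or [Or [And [Not false]]] || [And [Not false]]] || [And [And [And [Not true]] && [Not r]] && [Not true]]]

5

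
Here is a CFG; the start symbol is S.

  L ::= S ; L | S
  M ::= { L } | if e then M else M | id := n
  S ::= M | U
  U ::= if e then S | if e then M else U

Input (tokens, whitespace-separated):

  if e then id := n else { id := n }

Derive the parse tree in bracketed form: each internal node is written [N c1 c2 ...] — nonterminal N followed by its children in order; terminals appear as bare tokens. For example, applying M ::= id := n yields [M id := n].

S
M
if e then M else M
if e then id := n else M
if e then id := n else { L }
if e then id := n else { S }
if e then id := n else { M }
if e then id := n else { id := n }

[S [M if e then [M id := n] else [M { [L [S [M id := n]]] }]]]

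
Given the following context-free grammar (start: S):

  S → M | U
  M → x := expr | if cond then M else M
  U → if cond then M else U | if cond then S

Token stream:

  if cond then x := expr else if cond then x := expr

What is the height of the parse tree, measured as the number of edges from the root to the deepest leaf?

5

[S [U if cond then [M x := expr] else [U if cond then [S [M x := expr]]]]]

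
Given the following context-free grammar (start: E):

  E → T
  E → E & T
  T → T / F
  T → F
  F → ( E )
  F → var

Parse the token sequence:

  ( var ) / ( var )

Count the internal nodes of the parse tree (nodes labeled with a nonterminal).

[E [T [T [F ( [E [T [F var]]] )]] / [F ( [E [T [F var]]] )]]]

11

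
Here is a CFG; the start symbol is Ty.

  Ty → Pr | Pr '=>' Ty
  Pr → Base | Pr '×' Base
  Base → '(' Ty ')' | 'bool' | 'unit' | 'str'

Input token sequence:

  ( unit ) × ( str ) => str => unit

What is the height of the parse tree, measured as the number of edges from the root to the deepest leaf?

7

[Ty [Pr [Pr [Base ( [Ty [Pr [Base unit]]] )]] × [Base ( [Ty [Pr [Base str]]] )]] => [Ty [Pr [Base str]] => [Ty [Pr [Base unit]]]]]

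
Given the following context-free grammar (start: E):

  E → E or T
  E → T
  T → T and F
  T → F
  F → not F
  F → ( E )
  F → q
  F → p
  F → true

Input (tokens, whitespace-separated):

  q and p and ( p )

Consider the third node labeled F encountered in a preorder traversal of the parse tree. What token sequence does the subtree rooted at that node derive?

( p )

[E [T [T [T [F q]] and [F p]] and [F ( [E [T [F p]]] )]]]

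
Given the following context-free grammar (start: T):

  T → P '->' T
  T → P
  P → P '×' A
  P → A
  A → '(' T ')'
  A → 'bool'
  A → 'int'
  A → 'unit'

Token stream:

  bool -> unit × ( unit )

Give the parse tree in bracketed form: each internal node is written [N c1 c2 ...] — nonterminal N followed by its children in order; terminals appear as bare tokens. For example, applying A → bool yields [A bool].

T
P -> T
A -> T
bool -> T
bool -> P
bool -> P × A
bool -> A × A
bool -> unit × A
bool -> unit × ( T )
bool -> unit × ( P )
bool -> unit × ( A )
bool -> unit × ( unit )

[T [P [A bool]] -> [T [P [P [A unit]] × [A ( [T [P [A unit]]] )]]]]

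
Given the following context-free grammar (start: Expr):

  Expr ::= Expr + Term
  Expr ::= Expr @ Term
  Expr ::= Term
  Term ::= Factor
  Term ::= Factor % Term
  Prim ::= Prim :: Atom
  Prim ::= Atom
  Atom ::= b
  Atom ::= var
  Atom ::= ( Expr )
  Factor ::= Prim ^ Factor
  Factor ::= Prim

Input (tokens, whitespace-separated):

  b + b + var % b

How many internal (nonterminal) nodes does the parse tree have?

19

[Expr [Expr [Expr [Term [Factor [Prim [Atom b]]]]] + [Term [Factor [Prim [Atom b]]]]] + [Term [Factor [Prim [Atom var]]] % [Term [Factor [Prim [Atom b]]]]]]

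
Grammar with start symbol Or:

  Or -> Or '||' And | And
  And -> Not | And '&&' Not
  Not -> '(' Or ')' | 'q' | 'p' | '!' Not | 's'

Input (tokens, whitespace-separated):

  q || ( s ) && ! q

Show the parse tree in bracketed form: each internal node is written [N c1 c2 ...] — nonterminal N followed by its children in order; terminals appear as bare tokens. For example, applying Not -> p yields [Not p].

Or
Or || And
And || And
Not || And
q || And
q || And && Not
q || Not && Not
q || ( Or ) && Not
q || ( And ) && Not
q || ( Not ) && Not
q || ( s ) && Not
q || ( s ) && ! Not
q || ( s ) && ! q

[Or [Or [And [Not q]]] || [And [And [Not ( [Or [And [Not s]]] )]] && [Not ! [Not q]]]]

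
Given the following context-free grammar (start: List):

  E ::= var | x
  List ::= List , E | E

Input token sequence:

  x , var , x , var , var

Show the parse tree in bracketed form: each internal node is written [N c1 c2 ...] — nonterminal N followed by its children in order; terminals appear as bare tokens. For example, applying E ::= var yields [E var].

List
List , E
List , E , E
List , E , E , E
List , E , E , E , E
E , E , E , E , E
x , E , E , E , E
x , var , E , E , E
x , var , x , E , E
x , var , x , var , E
x , var , x , var , var

[List [List [List [List [List [E x]] , [E var]] , [E x]] , [E var]] , [E var]]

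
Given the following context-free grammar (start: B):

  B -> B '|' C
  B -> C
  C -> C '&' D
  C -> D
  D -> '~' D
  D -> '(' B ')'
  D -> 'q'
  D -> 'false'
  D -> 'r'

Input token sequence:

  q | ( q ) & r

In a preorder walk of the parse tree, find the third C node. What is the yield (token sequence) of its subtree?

( q )

[B [B [C [D q]]] | [C [C [D ( [B [C [D q]]] )]] & [D r]]]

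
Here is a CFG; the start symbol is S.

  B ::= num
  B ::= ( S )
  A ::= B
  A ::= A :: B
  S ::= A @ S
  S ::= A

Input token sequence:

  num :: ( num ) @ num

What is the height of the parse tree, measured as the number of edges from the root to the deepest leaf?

[S [A [A [B num]] :: [B ( [S [A [B num]]] )]] @ [S [A [B num]]]]

6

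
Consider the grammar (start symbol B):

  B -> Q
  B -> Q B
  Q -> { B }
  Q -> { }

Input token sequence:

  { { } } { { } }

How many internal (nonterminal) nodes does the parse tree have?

8

[B [Q { [B [Q { }]] }] [B [Q { [B [Q { }]] }]]]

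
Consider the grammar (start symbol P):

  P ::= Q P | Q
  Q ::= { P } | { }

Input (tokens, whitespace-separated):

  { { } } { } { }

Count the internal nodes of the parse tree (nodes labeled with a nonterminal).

8

[P [Q { [P [Q { }]] }] [P [Q { }] [P [Q { }]]]]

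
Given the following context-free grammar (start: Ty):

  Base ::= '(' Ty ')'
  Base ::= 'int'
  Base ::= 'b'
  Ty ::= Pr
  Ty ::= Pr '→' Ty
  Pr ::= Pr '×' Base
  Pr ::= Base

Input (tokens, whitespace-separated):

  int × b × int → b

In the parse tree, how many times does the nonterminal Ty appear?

[Ty [Pr [Pr [Pr [Base int]] × [Base b]] × [Base int]] → [Ty [Pr [Base b]]]]

2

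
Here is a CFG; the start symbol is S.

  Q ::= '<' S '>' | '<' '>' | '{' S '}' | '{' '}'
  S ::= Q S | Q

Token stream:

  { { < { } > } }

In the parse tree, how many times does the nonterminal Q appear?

[S [Q { [S [Q { [S [Q < [S [Q { }]] >]] }]] }]]

4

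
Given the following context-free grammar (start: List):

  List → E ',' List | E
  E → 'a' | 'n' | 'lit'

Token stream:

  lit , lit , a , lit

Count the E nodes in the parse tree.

4

[List [E lit] , [List [E lit] , [List [E a] , [List [E lit]]]]]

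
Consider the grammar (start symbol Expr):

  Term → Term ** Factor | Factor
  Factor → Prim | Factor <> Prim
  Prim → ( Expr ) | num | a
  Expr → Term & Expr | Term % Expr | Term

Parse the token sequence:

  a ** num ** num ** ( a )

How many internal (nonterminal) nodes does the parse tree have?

17

[Expr [Term [Term [Term [Term [Factor [Prim a]]] ** [Factor [Prim num]]] ** [Factor [Prim num]]] ** [Factor [Prim ( [Expr [Term [Factor [Prim a]]]] )]]]]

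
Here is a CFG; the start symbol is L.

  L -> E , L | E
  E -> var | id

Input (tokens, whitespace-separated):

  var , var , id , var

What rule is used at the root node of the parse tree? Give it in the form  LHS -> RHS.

L -> E , L

[L [E var] , [L [E var] , [L [E id] , [L [E var]]]]]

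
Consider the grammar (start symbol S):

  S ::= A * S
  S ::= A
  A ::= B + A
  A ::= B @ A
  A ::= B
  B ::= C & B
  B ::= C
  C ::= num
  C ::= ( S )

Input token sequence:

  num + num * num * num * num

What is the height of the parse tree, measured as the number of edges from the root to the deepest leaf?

[S [A [B [C num]] + [A [B [C num]]]] * [S [A [B [C num]]] * [S [A [B [C num]]] * [S [A [B [C num]]]]]]]

7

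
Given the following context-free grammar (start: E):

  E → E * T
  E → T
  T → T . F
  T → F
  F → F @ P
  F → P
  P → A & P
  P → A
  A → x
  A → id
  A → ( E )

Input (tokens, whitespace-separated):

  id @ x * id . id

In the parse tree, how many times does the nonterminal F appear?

[E [E [T [F [F [P [A id]]] @ [P [A x]]]]] * [T [T [F [P [A id]]]] . [F [P [A id]]]]]

4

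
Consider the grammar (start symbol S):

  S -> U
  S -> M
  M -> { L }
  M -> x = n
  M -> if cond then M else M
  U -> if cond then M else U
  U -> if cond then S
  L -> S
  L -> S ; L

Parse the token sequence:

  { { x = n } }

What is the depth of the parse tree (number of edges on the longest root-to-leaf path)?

[S [M { [L [S [M { [L [S [M x = n]]] }]]] }]]

8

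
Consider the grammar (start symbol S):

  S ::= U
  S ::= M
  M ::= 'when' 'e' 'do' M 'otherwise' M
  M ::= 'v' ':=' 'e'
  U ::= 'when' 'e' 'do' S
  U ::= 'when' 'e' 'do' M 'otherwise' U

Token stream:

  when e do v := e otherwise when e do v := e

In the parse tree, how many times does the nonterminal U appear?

2

[S [U when e do [M v := e] otherwise [U when e do [S [M v := e]]]]]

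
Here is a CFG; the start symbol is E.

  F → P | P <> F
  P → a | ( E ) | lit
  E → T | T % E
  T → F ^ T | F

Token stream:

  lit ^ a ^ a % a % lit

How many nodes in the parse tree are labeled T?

5

[E [T [F [P lit]] ^ [T [F [P a]] ^ [T [F [P a]]]]] % [E [T [F [P a]]] % [E [T [F [P lit]]]]]]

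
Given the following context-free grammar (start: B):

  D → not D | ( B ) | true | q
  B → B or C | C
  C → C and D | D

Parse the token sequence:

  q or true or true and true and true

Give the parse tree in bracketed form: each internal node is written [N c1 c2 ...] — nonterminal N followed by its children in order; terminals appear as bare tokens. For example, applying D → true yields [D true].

[B [B [B [C [D q]]] or [C [D true]]] or [C [C [C [D true]] and [D true]] and [D true]]]

B
B or C
B or C or C
C or C or C
D or C or C
q or C or C
q or D or C
q or true or C
q or true or C and D
q or true or C and D and D
q or true or D and D and D
q or true or true and D and D
q or true or true and true and D
q or true or true and true and true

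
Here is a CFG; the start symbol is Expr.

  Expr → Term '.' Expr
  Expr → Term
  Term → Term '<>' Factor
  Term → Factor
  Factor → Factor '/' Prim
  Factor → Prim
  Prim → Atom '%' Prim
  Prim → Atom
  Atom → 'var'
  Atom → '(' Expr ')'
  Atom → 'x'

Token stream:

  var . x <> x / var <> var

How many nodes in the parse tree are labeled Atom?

[Expr [Term [Factor [Prim [Atom var]]]] . [Expr [Term [Term [Term [Factor [Prim [Atom x]]]] <> [Factor [Factor [Prim [Atom x]]] / [Prim [Atom var]]]] <> [Factor [Prim [Atom var]]]]]]

5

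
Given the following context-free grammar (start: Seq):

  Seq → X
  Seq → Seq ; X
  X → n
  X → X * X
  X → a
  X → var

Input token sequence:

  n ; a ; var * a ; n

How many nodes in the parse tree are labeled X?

[Seq [Seq [Seq [Seq [X n]] ; [X a]] ; [X [X var] * [X a]]] ; [X n]]

6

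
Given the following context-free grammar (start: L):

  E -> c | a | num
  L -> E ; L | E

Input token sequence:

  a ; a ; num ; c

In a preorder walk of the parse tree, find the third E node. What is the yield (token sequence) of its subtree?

num

[L [E a] ; [L [E a] ; [L [E num] ; [L [E c]]]]]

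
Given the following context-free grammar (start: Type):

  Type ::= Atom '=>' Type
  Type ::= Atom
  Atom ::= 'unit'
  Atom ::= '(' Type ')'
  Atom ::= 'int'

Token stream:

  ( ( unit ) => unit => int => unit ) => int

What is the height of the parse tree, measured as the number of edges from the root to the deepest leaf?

[Type [Atom ( [Type [Atom ( [Type [Atom unit]] )] => [Type [Atom unit] => [Type [Atom int] => [Type [Atom unit]]]]] )] => [Type [Atom int]]]

7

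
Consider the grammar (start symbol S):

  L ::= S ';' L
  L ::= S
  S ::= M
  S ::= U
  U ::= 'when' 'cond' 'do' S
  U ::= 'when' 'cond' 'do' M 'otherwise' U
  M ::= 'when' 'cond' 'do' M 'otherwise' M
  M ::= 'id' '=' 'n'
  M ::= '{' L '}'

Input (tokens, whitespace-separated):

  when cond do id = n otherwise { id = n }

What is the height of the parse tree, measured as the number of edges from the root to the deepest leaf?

6

[S [M when cond do [M id = n] otherwise [M { [L [S [M id = n]]] }]]]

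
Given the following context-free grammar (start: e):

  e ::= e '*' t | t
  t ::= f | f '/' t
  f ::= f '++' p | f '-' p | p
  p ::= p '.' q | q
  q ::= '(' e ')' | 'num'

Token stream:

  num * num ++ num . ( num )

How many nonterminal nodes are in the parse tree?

[e [e [t [f [p [q num]]]]] * [t [f [f [p [q num]]] ++ [p [p [q num]] . [q ( [e [t [f [p [q num]]]]] )]]]]]

20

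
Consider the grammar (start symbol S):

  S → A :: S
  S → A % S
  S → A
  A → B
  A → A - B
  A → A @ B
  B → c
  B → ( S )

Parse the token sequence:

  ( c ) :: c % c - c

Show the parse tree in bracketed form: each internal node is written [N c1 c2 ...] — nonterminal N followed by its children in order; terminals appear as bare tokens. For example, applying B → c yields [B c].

S
A :: S
B :: S
( S ) :: S
( A ) :: S
( B ) :: S
( c ) :: S
( c ) :: A % S
( c ) :: B % S
( c ) :: c % S
( c ) :: c % A
( c ) :: c % A - B
( c ) :: c % B - B
( c ) :: c % c - B
( c ) :: c % c - c

[S [A [B ( [S [A [B c]]] )]] :: [S [A [B c]] % [S [A [A [B c]] - [B c]]]]]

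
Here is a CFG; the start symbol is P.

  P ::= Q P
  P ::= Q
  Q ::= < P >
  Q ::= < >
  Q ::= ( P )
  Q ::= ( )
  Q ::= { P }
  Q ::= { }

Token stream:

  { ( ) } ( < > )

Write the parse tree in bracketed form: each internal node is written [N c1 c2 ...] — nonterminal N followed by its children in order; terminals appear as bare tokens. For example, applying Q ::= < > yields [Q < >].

[P [Q { [P [Q ( )]] }] [P [Q ( [P [Q < >]] )]]]

P
Q P
{ P } P
{ Q } P
{ ( ) } P
{ ( ) } Q
{ ( ) } ( P )
{ ( ) } ( Q )
{ ( ) } ( < > )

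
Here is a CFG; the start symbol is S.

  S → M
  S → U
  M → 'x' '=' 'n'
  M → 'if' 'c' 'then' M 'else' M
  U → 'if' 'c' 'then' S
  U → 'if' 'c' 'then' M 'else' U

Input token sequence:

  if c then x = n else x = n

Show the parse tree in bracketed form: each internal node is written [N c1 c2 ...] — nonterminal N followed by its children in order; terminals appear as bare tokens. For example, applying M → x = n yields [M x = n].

[S [M if c then [M x = n] else [M x = n]]]

S
M
if c then M else M
if c then x = n else M
if c then x = n else x = n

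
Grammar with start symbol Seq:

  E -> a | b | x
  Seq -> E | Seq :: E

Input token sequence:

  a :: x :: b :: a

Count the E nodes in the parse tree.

4

[Seq [Seq [Seq [Seq [E a]] :: [E x]] :: [E b]] :: [E a]]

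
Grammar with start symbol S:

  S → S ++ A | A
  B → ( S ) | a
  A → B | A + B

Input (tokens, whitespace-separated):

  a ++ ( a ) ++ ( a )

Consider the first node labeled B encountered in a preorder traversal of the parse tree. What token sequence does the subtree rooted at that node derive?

a

[S [S [S [A [B a]]] ++ [A [B ( [S [A [B a]]] )]]] ++ [A [B ( [S [A [B a]]] )]]]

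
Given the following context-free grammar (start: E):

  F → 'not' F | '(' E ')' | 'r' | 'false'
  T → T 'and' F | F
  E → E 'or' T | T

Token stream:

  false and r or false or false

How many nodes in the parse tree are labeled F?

[E [E [E [T [T [F false]] and [F r]]] or [T [F false]]] or [T [F false]]]

4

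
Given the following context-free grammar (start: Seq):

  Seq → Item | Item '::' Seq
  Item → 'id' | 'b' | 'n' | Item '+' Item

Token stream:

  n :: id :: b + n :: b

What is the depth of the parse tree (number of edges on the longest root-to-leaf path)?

5

[Seq [Item n] :: [Seq [Item id] :: [Seq [Item [Item b] + [Item n]] :: [Seq [Item b]]]]]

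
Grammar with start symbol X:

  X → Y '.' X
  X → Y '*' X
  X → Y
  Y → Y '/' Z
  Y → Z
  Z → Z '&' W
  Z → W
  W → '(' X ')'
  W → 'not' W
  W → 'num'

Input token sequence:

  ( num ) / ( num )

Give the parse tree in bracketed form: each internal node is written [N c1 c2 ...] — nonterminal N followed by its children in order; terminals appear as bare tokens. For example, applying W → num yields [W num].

X
Y
Y / Z
Z / Z
W / Z
( X ) / Z
( Y ) / Z
( Z ) / Z
( W ) / Z
( num ) / Z
( num ) / W
( num ) / ( X )
( num ) / ( Y )
( num ) / ( Z )
( num ) / ( W )
( num ) / ( num )

[X [Y [Y [Z [W ( [X [Y [Z [W num]]]] )]]] / [Z [W ( [X [Y [Z [W num]]]] )]]]]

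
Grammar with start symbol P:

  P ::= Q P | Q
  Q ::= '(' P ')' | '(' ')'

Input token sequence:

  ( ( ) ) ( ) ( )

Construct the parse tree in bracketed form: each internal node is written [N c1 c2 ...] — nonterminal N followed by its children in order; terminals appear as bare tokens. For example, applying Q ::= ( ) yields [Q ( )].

P
Q P
( P ) P
( Q ) P
( ( ) ) P
( ( ) ) Q P
( ( ) ) ( ) P
( ( ) ) ( ) Q
( ( ) ) ( ) ( )

[P [Q ( [P [Q ( )]] )] [P [Q ( )] [P [Q ( )]]]]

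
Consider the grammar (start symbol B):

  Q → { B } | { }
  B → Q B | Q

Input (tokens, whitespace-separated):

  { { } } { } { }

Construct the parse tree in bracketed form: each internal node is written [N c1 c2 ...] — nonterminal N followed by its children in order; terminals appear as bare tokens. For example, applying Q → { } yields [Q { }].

B
Q B
{ B } B
{ Q } B
{ { } } B
{ { } } Q B
{ { } } { } B
{ { } } { } Q
{ { } } { } { }

[B [Q { [B [Q { }]] }] [B [Q { }] [B [Q { }]]]]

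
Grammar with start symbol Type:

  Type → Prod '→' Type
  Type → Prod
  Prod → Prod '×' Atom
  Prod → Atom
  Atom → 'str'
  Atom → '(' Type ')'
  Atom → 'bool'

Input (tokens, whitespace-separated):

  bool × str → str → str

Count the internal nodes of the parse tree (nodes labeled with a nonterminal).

[Type [Prod [Prod [Atom bool]] × [Atom str]] → [Type [Prod [Atom str]] → [Type [Prod [Atom str]]]]]

11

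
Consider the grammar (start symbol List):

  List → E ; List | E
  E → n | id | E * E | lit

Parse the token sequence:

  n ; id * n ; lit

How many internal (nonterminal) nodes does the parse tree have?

[List [E n] ; [List [E [E id] * [E n]] ; [List [E lit]]]]

8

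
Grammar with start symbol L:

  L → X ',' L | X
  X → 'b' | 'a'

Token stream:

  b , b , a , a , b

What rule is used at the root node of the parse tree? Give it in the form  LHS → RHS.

[L [X b] , [L [X b] , [L [X a] , [L [X a] , [L [X b]]]]]]

L → X ',' L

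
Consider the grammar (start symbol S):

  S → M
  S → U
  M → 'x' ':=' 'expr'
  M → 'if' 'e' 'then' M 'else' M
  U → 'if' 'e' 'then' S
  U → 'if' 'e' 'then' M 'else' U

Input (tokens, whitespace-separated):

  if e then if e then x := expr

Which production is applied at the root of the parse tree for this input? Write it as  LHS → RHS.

[S [U if e then [S [U if e then [S [M x := expr]]]]]]

S → U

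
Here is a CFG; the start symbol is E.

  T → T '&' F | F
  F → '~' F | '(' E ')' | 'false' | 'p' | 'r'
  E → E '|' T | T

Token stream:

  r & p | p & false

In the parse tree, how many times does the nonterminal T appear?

4

[E [E [T [T [F r]] & [F p]]] | [T [T [F p]] & [F false]]]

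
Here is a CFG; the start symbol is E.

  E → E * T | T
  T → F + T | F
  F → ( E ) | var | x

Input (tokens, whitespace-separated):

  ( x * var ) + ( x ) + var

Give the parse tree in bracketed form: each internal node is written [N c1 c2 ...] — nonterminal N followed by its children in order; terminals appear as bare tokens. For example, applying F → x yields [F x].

[E [T [F ( [E [E [T [F x]]] * [T [F var]]] )] + [T [F ( [E [T [F x]]] )] + [T [F var]]]]]

E
T
F + T
( E ) + T
( E * T ) + T
( T * T ) + T
( F * T ) + T
( x * T ) + T
( x * F ) + T
( x * var ) + T
( x * var ) + F + T
( x * var ) + ( E ) + T
( x * var ) + ( T ) + T
( x * var ) + ( F ) + T
( x * var ) + ( x ) + T
( x * var ) + ( x ) + F
( x * var ) + ( x ) + var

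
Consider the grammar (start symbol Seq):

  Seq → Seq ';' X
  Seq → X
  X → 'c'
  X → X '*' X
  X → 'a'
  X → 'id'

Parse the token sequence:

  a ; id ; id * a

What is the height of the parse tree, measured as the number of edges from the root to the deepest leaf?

4

[Seq [Seq [Seq [X a]] ; [X id]] ; [X [X id] * [X a]]]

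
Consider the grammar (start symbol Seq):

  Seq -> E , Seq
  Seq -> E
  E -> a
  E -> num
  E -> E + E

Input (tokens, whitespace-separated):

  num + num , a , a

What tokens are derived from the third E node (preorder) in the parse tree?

num

[Seq [E [E num] + [E num]] , [Seq [E a] , [Seq [E a]]]]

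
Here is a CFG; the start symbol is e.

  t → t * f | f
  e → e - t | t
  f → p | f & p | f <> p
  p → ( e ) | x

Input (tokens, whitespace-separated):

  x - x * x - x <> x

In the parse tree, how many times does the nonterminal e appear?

3

[e [e [e [t [f [p x]]]] - [t [t [f [p x]]] * [f [p x]]]] - [t [f [f [p x]] <> [p x]]]]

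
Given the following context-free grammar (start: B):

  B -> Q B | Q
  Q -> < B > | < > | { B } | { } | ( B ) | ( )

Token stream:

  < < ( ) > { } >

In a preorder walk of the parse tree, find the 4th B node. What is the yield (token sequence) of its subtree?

{ }

[B [Q < [B [Q < [B [Q ( )]] >] [B [Q { }]]] >]]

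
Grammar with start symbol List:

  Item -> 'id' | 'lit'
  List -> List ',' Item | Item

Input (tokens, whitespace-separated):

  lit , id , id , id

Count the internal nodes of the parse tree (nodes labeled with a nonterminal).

8

[List [List [List [List [Item lit]] , [Item id]] , [Item id]] , [Item id]]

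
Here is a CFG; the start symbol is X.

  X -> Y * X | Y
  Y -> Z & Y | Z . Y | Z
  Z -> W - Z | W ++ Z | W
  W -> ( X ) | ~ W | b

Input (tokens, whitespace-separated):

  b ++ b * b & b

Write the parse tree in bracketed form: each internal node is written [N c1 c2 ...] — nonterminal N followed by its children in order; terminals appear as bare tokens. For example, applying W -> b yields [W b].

X
Y * X
Z * X
W ++ Z * X
b ++ Z * X
b ++ W * X
b ++ b * X
b ++ b * Y
b ++ b * Z & Y
b ++ b * W & Y
b ++ b * b & Y
b ++ b * b & Z
b ++ b * b & W
b ++ b * b & b

[X [Y [Z [W b] ++ [Z [W b]]]] * [X [Y [Z [W b]] & [Y [Z [W b]]]]]]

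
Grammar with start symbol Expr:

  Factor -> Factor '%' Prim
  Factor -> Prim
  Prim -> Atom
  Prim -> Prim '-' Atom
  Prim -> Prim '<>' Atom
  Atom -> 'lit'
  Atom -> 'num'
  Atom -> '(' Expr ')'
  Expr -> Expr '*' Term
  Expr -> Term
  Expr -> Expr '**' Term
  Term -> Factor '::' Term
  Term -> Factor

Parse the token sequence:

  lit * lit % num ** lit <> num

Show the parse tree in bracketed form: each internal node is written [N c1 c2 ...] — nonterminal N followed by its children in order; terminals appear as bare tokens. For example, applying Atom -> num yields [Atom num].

[Expr [Expr [Expr [Term [Factor [Prim [Atom lit]]]]] * [Term [Factor [Factor [Prim [Atom lit]]] % [Prim [Atom num]]]]] ** [Term [Factor [Prim [Prim [Atom lit]] <> [Atom num]]]]]

Expr
Expr ** Term
Expr * Term ** Term
Term * Term ** Term
Factor * Term ** Term
Prim * Term ** Term
Atom * Term ** Term
lit * Term ** Term
lit * Factor ** Term
lit * Factor % Prim ** Term
lit * Prim % Prim ** Term
lit * Atom % Prim ** Term
lit * lit % Prim ** Term
lit * lit % Atom ** Term
lit * lit % num ** Term
lit * lit % num ** Factor
lit * lit % num ** Prim
lit * lit % num ** Prim <> Atom
lit * lit % num ** Atom <> Atom
lit * lit % num ** lit <> Atom
lit * lit % num ** lit <> num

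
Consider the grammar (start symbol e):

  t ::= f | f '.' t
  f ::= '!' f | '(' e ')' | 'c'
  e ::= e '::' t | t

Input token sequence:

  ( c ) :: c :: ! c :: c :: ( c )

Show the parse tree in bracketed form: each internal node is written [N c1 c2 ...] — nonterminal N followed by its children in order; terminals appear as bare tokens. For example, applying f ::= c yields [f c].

[e [e [e [e [e [t [f ( [e [t [f c]]] )]]] :: [t [f c]]] :: [t [f ! [f c]]]] :: [t [f c]]] :: [t [f ( [e [t [f c]]] )]]]

e
e :: t
e :: t :: t
e :: t :: t :: t
e :: t :: t :: t :: t
t :: t :: t :: t :: t
f :: t :: t :: t :: t
( e ) :: t :: t :: t :: t
( t ) :: t :: t :: t :: t
( f ) :: t :: t :: t :: t
( c ) :: t :: t :: t :: t
( c ) :: f :: t :: t :: t
( c ) :: c :: t :: t :: t
( c ) :: c :: f :: t :: t
( c ) :: c :: ! f :: t :: t
( c ) :: c :: ! c :: t :: t
( c ) :: c :: ! c :: f :: t
( c ) :: c :: ! c :: c :: t
( c ) :: c :: ! c :: c :: f
( c ) :: c :: ! c :: c :: ( e )
( c ) :: c :: ! c :: c :: ( t )
( c ) :: c :: ! c :: c :: ( f )
( c ) :: c :: ! c :: c :: ( c )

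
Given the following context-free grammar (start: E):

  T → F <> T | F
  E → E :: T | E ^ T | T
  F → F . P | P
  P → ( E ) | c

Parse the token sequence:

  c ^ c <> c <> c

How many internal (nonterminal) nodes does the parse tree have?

14

[E [E [T [F [P c]]]] ^ [T [F [P c]] <> [T [F [P c]] <> [T [F [P c]]]]]]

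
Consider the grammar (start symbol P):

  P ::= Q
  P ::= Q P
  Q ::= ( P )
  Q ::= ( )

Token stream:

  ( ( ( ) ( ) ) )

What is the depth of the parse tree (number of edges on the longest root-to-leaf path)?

7

[P [Q ( [P [Q ( [P [Q ( )] [P [Q ( )]]] )]] )]]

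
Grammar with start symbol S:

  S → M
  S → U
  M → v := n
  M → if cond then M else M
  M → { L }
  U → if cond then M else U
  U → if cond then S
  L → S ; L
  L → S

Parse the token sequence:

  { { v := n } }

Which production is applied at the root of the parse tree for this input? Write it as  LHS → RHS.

S → M

[S [M { [L [S [M { [L [S [M v := n]]] }]]] }]]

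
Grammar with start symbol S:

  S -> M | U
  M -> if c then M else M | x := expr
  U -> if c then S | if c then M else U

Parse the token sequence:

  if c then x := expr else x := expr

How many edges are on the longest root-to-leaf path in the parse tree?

3

[S [M if c then [M x := expr] else [M x := expr]]]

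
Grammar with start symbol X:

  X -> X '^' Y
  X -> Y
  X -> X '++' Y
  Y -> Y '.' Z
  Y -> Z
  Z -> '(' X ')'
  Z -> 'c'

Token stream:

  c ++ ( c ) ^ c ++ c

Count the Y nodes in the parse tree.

[X [X [X [X [Y [Z c]]] ++ [Y [Z ( [X [Y [Z c]]] )]]] ^ [Y [Z c]]] ++ [Y [Z c]]]

5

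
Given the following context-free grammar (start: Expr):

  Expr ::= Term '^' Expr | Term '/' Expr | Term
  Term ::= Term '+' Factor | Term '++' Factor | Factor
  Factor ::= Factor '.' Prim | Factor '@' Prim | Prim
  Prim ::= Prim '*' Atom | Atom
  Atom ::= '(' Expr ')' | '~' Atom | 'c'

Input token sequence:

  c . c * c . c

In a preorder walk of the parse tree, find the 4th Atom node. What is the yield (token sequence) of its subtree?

c

[Expr [Term [Factor [Factor [Factor [Prim [Atom c]]] . [Prim [Prim [Atom c]] * [Atom c]]] . [Prim [Atom c]]]]]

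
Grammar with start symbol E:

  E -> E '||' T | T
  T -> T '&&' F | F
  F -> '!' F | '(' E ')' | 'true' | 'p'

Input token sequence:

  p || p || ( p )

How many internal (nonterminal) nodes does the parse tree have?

12

[E [E [E [T [F p]]] || [T [F p]]] || [T [F ( [E [T [F p]]] )]]]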